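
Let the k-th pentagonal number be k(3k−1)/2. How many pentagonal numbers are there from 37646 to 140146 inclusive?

147

The n-th pentagonal number is n(3n−1)/2.
Smallest index with value ≥ 37646: n = 159 (giving 37842).
Largest index with value ≤ 140146: n = 305 (giving 139385).
Indices 159 through 305: 147 terms.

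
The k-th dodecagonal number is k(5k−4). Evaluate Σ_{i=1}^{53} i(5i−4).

Σ i(5i−4) = 5Σi² − 4Σi over i = 1..53.
Σi = 1431 and Σi² = 51039.
5·51039 − 4·1431 = 249471.

249471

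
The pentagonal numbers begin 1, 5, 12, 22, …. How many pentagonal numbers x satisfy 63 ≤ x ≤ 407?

10

The n-th pentagonal number is n(3n−1)/2.
Smallest index with value ≥ 63: n = 7 (giving 70).
Largest index with value ≤ 407: n = 16 (giving 376).
Indices 7 through 16: 10 terms.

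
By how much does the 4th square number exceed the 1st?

15

4² = 16 and 1² = 1.
Difference: 16 − 1 = 15.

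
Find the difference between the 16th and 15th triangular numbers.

16

Consecutive triangular numbers differ by n: T_{16} − T_{15} = 16.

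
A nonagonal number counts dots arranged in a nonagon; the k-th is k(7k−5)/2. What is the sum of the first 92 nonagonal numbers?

912640

Σ i(7i−5)/2 = (7Σi² − 5Σi) / 2 over i = 1..92.
Σi = 4278 and Σi² = 263810.
(7·263810 − 5·4278) / 2 = 1825280/2 = 912640.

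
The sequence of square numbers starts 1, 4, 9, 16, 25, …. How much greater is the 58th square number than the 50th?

864

58² = 3364 and 50² = 2500.
Difference: 3364 − 2500 = 864.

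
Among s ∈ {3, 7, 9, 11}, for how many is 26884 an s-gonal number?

s = 3: P(3, 231) = 26796 and P(3, 232) = 27028; 26884 is not s-gonal.
s = 7: P(7, 104) = 26884. ✓
s = 9: P(9, 88) = 26884. ✓
s = 11: P(11, 77) = 26411 and P(11, 78) = 27105; 26884 is not s-gonal.
Hits: s ∈ {7, 9} → 2.

2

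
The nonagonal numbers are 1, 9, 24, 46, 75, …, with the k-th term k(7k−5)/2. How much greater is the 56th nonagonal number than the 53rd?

1137

56·(7·56 − 5)/2 = 10836 and 53·(7·53 − 5)/2 = 9699.
Difference: 10836 − 9699 = 1137.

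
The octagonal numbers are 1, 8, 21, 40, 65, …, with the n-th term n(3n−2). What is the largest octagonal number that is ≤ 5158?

Solve n(3n−2) ≤ 5158 for integer n.
n = 41 gives 4961 ≤ 5158, while n = 42 gives 5208 > 5158; so the answer is 4961.

4961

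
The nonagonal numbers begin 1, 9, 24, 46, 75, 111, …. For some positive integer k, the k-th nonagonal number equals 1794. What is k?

23

Set n(7n−5)/2 = 1794, giving 7n² − 5n − 3588 = 0.
The discriminant is 25 + 56·1794 = 100489, and √100489 = 317.
So n = (5 + 317) / 14 = 322/14 = 23.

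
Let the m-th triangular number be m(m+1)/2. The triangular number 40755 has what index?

Set n(n+1)/2 = 40755, giving n² + n − 81510 = 0.
So n = (-1 + 571) / 2 = 570/2 = 285.

285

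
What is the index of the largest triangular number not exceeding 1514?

Solve n(n+1)/2 ≤ 1514 for integer n.
n = 54 gives 1485 ≤ 1514, while n = 55 gives 1540 > 1514; so the answer is index 54.

54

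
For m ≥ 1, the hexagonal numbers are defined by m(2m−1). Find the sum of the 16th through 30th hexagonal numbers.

16085

Σ i(2i−1) = 2Σi² − Σi over i = 16..30.
Σi = 465 − 120 = 345 and Σi² = 9455 − 1240 = 8215.
2·8215 − 1·345 = 16085.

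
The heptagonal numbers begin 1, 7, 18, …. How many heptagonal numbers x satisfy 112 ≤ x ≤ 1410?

18

The n-th heptagonal number is n(5n−3)/2.
Smallest index with value ≥ 112: n = 7 (giving 112).
Largest index with value ≤ 1410: n = 24 (giving 1404).
Indices 7 through 24: 18 terms.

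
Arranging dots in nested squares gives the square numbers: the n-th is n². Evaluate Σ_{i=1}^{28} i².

Σ_{i=1}^{28} i² = 28·29·57/6 = 7714.

7714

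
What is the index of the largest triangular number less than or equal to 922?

42

Solve n(n+1)/2 ≤ 922 for integer n.
n = 42 gives 903 ≤ 922, while n = 43 gives 946 > 922; so the answer is index 42.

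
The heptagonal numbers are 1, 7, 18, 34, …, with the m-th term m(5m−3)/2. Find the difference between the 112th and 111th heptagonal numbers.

556

Consecutive heptagonal numbers differ by 5n − 4: here 5·112 − 4 = 556.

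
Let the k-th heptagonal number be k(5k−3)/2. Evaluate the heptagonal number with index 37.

3367

The 37th heptagonal number is n(5n−3)/2 with n = 37.
37·(5·37 − 3)/2 = 37·182/2 = 37·91 = 3367.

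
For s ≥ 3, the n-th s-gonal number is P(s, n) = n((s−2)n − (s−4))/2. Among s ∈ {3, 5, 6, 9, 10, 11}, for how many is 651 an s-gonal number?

s = 3: P(3, 35) = 630 and P(3, 36) = 666; 651 is not s-gonal.
s = 5: P(5, 21) = 651. ✓
s = 6: P(6, 18) = 630 and P(6, 19) = 703; 651 is not s-gonal.
s = 9: P(9, 14) = 651. ✓
s = 10: P(10, 13) = 637 and P(10, 14) = 742; 651 is not s-gonal.
s = 11: P(11, 12) = 606 and P(11, 13) = 715; 651 is not s-gonal.
Hits: s ∈ {5, 9} → 2.

2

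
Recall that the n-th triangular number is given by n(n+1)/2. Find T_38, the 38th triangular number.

The 38th triangular number is n(n+1)/2 with n = 38.
38·39/2 = 1482/2 = 741.

741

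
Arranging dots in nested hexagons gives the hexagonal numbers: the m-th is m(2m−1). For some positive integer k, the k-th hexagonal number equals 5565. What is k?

53

Set n(2n−1) = 5565, giving 2n² − n − 5565 = 0.
The discriminant is 1 + 8·5565 = 44521, and √44521 = 211.
So n = (1 + 211) / 4 = 212/4 = 53.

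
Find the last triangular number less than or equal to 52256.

Solve n(n+1)/2 ≤ 52256 for integer n.
n = 322 gives 52003 ≤ 52256, while n = 323 gives 52326 > 52256; so the answer is 52003.

52003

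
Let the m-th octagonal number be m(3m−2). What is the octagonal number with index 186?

186·(3·186 − 2) = 186·556 = 103416.

103416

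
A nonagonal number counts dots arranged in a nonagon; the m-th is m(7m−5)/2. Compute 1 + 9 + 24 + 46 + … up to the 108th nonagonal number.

Σ i(7i−5)/2 = (7Σi² − 5Σi) / 2 over i = 1..108.
Σi = 5886 and Σi² = 425754.
(7·425754 − 5·5886) / 2 = 2950848/2 = 1475424.

1475424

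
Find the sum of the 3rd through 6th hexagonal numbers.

154

Σ i(2i−1) = 2Σi² − Σi over i = 3..6.
Σi = 21 − 3 = 18 and Σi² = 91 − 5 = 86.
2·86 − 1·18 = 154.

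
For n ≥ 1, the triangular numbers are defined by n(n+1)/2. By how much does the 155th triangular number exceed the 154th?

155

Consecutive triangular numbers differ by n: T_{155} − T_{154} = 155.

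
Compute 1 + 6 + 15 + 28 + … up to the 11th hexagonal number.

946

Σ i(2i−1) = 2Σi² − Σi over i = 1..11.
Σi = 66 and Σi² = 506.
2·506 − 1·66 = 946.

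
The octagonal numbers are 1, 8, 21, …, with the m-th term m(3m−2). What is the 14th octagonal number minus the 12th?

14·(3·14 − 2) = 560 and 12·(3·12 − 2) = 408.
Difference: 560 − 408 = 152.

152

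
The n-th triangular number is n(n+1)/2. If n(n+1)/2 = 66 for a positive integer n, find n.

11

Set n(n+1)/2 = 66, giving n² + n − 132 = 0.
The discriminant is 1 + 8·66 = 529, and √529 = 23.
So n = (-1 + 23) / 2 = 22/2 = 11.
Check: 11·12/2 = 66. ✓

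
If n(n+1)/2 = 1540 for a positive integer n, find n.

Set n(n+1)/2 = 1540, giving n² + n − 3080 = 0.
So n = (-1 + 111) / 2 = 110/2 = 55.

55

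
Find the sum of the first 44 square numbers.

Σ_{i=1}^{44} i² = 44·45·89/6 = 29370.

29370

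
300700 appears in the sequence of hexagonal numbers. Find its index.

388

Set n(2n−1) = 300700, giving 2n² − n − 300700 = 0.
The discriminant is 1 + 8·300700 = 2405601, and √2405601 = 1551.
So n = (1 + 1551) / 4 = 1552/4 = 388.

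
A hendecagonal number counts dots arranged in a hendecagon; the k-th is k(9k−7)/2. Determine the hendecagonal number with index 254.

The 254th hendecagonal number is n(9n−7)/2 with n = 254.
254·(9·254 − 7)/2 = 254·2279/2 = 289433.

289433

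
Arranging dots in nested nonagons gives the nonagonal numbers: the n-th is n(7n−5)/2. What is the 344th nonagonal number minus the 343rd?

Consecutive nonagonal numbers differ by 7n − 6: here 7·344 − 6 = 2402.

2402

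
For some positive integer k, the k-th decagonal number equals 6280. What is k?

Set n(4n−3) = 6280, giving 4n² − 3n − 6280 = 0.
So n = (3 + 317) / 8 = 320/8 = 40.

40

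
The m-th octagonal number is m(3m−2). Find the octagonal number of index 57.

9633

57·(3·57 − 2) = 57·169 = 9633.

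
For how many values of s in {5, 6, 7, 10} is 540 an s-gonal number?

s = 5: P(5, 19) = 532 and P(5, 20) = 590; 540 is not s-gonal.
s = 6: P(6, 16) = 496 and P(6, 17) = 561; 540 is not s-gonal.
s = 7: P(7, 15) = 540. ✓
s = 10: P(10, 12) = 540. ✓
Hits: s ∈ {7, 10} → 2.

2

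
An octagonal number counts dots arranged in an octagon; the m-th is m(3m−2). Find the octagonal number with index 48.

6816

The 48th octagonal number is n(3n−2) with n = 48.
48·(3·48 − 2) = 48·142 = 6816.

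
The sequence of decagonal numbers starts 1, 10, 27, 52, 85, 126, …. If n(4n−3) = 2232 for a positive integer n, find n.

Set n(4n−3) = 2232, giving 4n² − 3n − 2232 = 0.
So n = (3 + 189) / 8 = 192/8 = 24.
Check: 24·(4·24 − 3) = 2232. ✓

24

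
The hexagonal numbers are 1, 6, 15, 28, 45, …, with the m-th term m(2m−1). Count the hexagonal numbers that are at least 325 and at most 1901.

19

The n-th hexagonal number is n(2n−1).
Smallest index with value ≥ 325: n = 13 (giving 325).
Largest index with value ≤ 1901: n = 31 (giving 1891).
Indices 13 through 31: 19 terms.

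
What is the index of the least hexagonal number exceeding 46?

Solve n(2n−1) > 46 for integer n.
The largest n with value ≤ 46 is 5 (since 45 ≤ 46 < 66), so the first above is n = 6, value 66.

6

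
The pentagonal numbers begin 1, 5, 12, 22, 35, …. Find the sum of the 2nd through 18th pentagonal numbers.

Σ i(3i−1)/2 = (3Σi² − Σi) / 2 over i = 2..18.
Σi = 171 − 1 = 170 and Σi² = 2109 − 1 = 2108.
(3·2108 − 1·170) / 2 = 6154/2 = 3077.

3077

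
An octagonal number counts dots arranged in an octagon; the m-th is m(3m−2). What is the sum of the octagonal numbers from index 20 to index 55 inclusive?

Σ i(3i−2) = 3Σi² − 2Σi over i = 20..55.
Σi = 1540 − 190 = 1350 and Σi² = 56980 − 2470 = 54510.
3·54510 − 2·1350 = 160830.

160830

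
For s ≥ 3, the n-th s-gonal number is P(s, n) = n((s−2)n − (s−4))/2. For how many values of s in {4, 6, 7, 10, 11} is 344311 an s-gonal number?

1

s = 4: P(4, 586) = 343396 and P(4, 587) = 344569; 344311 is not s-gonal.
s = 6: P(6, 415) = 344035 and P(6, 416) = 345696; 344311 is not s-gonal.
s = 7: P(7, 371) = 343546 and P(7, 372) = 345402; 344311 is not s-gonal.
s = 10: P(10, 293) = 342517 and P(10, 294) = 344862; 344311 is not s-gonal.
s = 11: P(11, 277) = 344311. ✓
Hits: s ∈ {11} → 1.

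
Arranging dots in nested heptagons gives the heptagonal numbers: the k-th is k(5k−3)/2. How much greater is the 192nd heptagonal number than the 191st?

Consecutive heptagonal numbers differ by 5n − 4: here 5·192 − 4 = 956.

956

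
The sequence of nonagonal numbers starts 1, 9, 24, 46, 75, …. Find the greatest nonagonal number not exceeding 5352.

Solve n(7n−5)/2 ≤ 5352 for integer n.
n = 39 gives 5226 ≤ 5352, while n = 40 gives 5500 > 5352; so the answer is 5226.

5226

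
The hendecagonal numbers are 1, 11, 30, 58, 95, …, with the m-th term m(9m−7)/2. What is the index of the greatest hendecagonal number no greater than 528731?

Solve n(9n−7)/2 ≤ 528731 for integer n.
n = 343 gives 528220 ≤ 528731, while n = 344 gives 531308 > 528731; so the answer is index 343.

343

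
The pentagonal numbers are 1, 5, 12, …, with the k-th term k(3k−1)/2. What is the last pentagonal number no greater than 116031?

115787

Solve n(3n−1)/2 ≤ 116031 for integer n.
n = 278 gives 115787 ≤ 116031, while n = 279 gives 116622 > 116031; so the answer is 115787.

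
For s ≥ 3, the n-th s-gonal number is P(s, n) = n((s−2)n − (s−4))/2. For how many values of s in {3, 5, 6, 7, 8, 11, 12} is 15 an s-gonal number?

2

s = 3: P(3, 5) = 15. ✓
s = 5: P(5, 3) = 12 and P(5, 4) = 22; 15 is not s-gonal.
s = 6: P(6, 3) = 15. ✓
s = 7: P(7, 2) = 7 and P(7, 3) = 18; 15 is not s-gonal.
s = 8: P(8, 2) = 8 and P(8, 3) = 21; 15 is not s-gonal.
s = 11: P(11, 2) = 11 and P(11, 3) = 30; 15 is not s-gonal.
s = 12: P(12, 2) = 12 and P(12, 3) = 33; 15 is not s-gonal.
Hits: s ∈ {3, 6} → 2.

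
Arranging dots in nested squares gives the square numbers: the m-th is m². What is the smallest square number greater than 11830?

Solve n² > 11830 for integer n.
The largest n with value ≤ 11830 is 108 (since 11664 ≤ 11830 < 11881), so the first above is n = 109, value 11881.

11881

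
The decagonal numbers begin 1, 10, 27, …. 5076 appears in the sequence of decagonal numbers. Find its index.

Set n(4n−3) = 5076, giving 4n² − 3n − 5076 = 0.
The discriminant is 9 + 16·5076 = 81225, and √81225 = 285.
So n = (3 + 285) / 8 = 288/8 = 36.

36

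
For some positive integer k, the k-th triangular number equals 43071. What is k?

293

Set n(n+1)/2 = 43071, giving n² + n − 86142 = 0.
The discriminant is 1 + 8·43071 = 344569, and √344569 = 587.
So n = (-1 + 587) / 2 = 586/2 = 293.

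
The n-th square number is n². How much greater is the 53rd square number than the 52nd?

n² − (n−1)² = 2n − 1, so 53² − 52² = 2·53 − 1 = 105.

105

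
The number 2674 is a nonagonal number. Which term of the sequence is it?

28

Set n(7n−5)/2 = 2674, giving 7n² − 5n − 5348 = 0.
The discriminant is 25 + 56·2674 = 149769, and √149769 = 387.
So n = (5 + 387) / 14 = 392/14 = 28.
Check: 28·(7·28 − 5)/2 = 2674. ✓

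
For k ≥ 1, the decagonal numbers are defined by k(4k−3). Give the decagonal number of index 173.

119197

173·(4·173 − 3) = 173·689 = 119197.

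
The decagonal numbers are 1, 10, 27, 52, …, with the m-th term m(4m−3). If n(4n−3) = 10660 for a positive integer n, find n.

52

Set n(4n−3) = 10660, giving 4n² − 3n − 10660 = 0.
The discriminant is 9 + 16·10660 = 170569, and √170569 = 413.
So n = (3 + 413) / 8 = 416/8 = 52.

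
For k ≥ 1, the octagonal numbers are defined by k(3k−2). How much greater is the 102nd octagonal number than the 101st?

Consecutive octagonal numbers differ by 6n − 5: here 6·102 − 5 = 607.

607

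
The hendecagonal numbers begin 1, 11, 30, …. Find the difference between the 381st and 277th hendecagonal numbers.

381·(9·381 − 7)/2 = 651891 and 277·(9·277 − 7)/2 = 344311.
Difference: 651891 − 344311 = 307580.

307580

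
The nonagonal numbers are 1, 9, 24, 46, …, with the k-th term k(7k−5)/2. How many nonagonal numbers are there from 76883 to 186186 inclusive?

The n-th nonagonal number is n(7n−5)/2.
Smallest index with value ≥ 76883: n = 149 (giving 77331).
Largest index with value ≤ 186186: n = 231 (giving 186186).
Indices 149 through 231: 83 terms.

83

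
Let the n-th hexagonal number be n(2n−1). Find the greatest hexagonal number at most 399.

Solve n(2n−1) ≤ 399 for integer n.
n = 14 gives 378 ≤ 399, while n = 15 gives 435 > 399; so the answer is 378.

378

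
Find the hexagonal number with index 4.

The 4th hexagonal number is n(2n−1) with n = 4.
4·(2·4 − 1) = 4·7 = 28.

28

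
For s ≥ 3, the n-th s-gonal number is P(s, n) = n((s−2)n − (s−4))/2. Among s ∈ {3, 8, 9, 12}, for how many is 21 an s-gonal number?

s = 3: P(3, 6) = 21. ✓
s = 8: P(8, 3) = 21. ✓
s = 9: P(9, 2) = 9 and P(9, 3) = 24; 21 is not s-gonal.
s = 12: P(12, 2) = 12 and P(12, 3) = 33; 21 is not s-gonal.
Hits: s ∈ {3, 8} → 2.

2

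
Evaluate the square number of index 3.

3² = 9.

9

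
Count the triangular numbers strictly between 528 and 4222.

The n-th triangular number is n(n+1)/2.
Smallest index with value > 528: n = 33 (giving 561).
Largest index with value < 4222: n = 91 (giving 4186).
Indices 33 through 91: 59 terms.

59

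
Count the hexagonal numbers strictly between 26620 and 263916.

The n-th hexagonal number is n(2n−1).
Smallest index with value > 26620: n = 116 (giving 26796).
Largest index with value < 263916: n = 363 (giving 263175).
Indices 116 through 363: 248 terms.

248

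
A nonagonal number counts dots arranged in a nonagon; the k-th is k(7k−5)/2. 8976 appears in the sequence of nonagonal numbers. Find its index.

51

Set n(7n−5)/2 = 8976, giving 7n² − 5n − 17952 = 0.
So n = (5 + 709) / 14 = 714/14 = 51.
Check: 51·(7·51 − 5)/2 = 8976. ✓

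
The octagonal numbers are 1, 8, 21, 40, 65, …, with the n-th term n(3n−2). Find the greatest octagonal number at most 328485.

328021

Solve n(3n−2) ≤ 328485 for integer n.
n = 331 gives 328021 ≤ 328485, while n = 332 gives 330008 > 328485; so the answer is 328021.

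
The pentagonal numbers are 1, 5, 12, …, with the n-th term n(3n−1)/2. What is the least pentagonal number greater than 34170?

34580

Solve n(3n−1)/2 > 34170 for integer n.
The largest n with value ≤ 34170 is 151 (since 34126 ≤ 34170 < 34580), so the first above is n = 152, value 34580.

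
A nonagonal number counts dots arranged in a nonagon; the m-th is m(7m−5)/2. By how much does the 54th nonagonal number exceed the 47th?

2457

54·(7·54 − 5)/2 = 10071 and 47·(7·47 − 5)/2 = 7614.
Difference: 10071 − 7614 = 2457.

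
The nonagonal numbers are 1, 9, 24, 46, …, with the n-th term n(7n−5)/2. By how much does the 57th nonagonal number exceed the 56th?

Consecutive nonagonal numbers differ by 7n − 6: here 7·57 − 6 = 393.

393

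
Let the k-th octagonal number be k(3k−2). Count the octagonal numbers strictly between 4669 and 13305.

The n-th octagonal number is n(3n−2).
Smallest index with value > 4669: n = 40 (giving 4720).
Largest index with value < 13305: n = 66 (giving 12936).
Indices 40 through 66: 27 terms.

27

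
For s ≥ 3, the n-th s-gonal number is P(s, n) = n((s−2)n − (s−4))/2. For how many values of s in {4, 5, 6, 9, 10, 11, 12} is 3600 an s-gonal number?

1

s = 4: P(4, 60) = 3600. ✓
s = 5: P(5, 49) = 3577 and P(5, 50) = 3725; 3600 is not s-gonal.
s = 6: P(6, 42) = 3486 and P(6, 43) = 3655; 3600 is not s-gonal.
s = 9: P(9, 32) = 3504 and P(9, 33) = 3729; 3600 is not s-gonal.
s = 10: P(10, 30) = 3510 and P(10, 31) = 3751; 3600 is not s-gonal.
s = 11: P(11, 28) = 3430 and P(11, 29) = 3683; 3600 is not s-gonal.
s = 12: P(12, 27) = 3537 and P(12, 28) = 3808; 3600 is not s-gonal.
Hits: s ∈ {4} → 1.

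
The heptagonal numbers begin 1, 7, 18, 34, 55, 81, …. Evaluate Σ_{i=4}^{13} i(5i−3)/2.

1885

Σ i(5i−3)/2 = (5Σi² − 3Σi) / 2 over i = 4..13.
Σi = 91 − 6 = 85 and Σi² = 819 − 14 = 805.
(5·805 − 3·85) / 2 = 3770/2 = 1885.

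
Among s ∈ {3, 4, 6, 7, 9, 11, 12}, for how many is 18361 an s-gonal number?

2

s = 3: P(3, 191) = 18336 and P(3, 192) = 18528; 18361 is not s-gonal.
s = 4: P(4, 135) = 18225 and P(4, 136) = 18496; 18361 is not s-gonal.
s = 6: P(6, 96) = 18336 and P(6, 97) = 18721; 18361 is not s-gonal.
s = 7: P(7, 86) = 18361. ✓
s = 9: P(9, 72) = 17964 and P(9, 73) = 18469; 18361 is not s-gonal.
s = 11: P(11, 64) = 18208 and P(11, 65) = 18785; 18361 is not s-gonal.
s = 12: P(12, 61) = 18361. ✓
Hits: s ∈ {7, 12} → 2.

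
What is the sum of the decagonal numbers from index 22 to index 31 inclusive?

27625

Σ i(4i−3) = 4Σi² − 3Σi over i = 22..31.
Σi = 496 − 231 = 265 and Σi² = 10416 − 3311 = 7105.
4·7105 − 3·265 = 27625.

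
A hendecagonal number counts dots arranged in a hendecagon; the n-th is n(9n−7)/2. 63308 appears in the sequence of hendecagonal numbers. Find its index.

Set n(9n−7)/2 = 63308, giving 9n² − 7n − 126616 = 0.
The discriminant is 49 + 72·63308 = 4558225, and √4558225 = 2135.
So n = (7 + 2135) / 18 = 2142/18 = 119.

119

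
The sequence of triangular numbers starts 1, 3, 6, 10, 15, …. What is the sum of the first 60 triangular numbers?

37820

Σ i(i+1)/2 = (Σi² + Σi) / 2 over i = 1..60.
Σi = 1830 and Σi² = 73810.
(1·73810 + 1·1830) / 2 = 75640/2 = 37820.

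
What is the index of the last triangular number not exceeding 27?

6

Solve n(n+1)/2 ≤ 27 for integer n.
n = 6 gives 21 ≤ 27, while n = 7 gives 28 > 27; so the answer is index 6.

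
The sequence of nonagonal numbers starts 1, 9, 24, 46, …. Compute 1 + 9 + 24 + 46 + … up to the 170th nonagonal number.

5746170

Σ i(7i−5)/2 = (7Σi² − 5Σi) / 2 over i = 1..170.
Σi = 14535 and Σi² = 1652145.
(7·1652145 − 5·14535) / 2 = 11492340/2 = 5746170.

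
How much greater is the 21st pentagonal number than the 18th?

174

21·(3·21 − 1)/2 = 651 and 18·(3·18 − 1)/2 = 477.
Difference: 651 − 477 = 174.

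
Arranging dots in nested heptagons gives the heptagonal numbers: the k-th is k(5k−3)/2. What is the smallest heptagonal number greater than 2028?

2059

Solve n(5n−3)/2 > 2028 for integer n.
The largest n with value ≤ 2028 is 28 (since 1918 ≤ 2028 < 2059), so the first above is n = 29, value 2059.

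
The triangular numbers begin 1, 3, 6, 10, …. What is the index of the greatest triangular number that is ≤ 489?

30

Solve n(n+1)/2 ≤ 489 for integer n.
n = 30 gives 465 ≤ 489, while n = 31 gives 496 > 489; so the answer is index 30.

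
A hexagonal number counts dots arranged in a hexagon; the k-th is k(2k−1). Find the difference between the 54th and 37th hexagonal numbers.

54·(2·54 − 1) = 5778 and 37·(2·37 − 1) = 2701.
Difference: 5778 − 2701 = 3077.

3077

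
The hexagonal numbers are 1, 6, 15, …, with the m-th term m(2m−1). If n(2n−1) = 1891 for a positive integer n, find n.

31

Set n(2n−1) = 1891, giving 2n² − n − 1891 = 0.
The discriminant is 1 + 8·1891 = 15129, and √15129 = 123.
So n = (1 + 123) / 4 = 124/4 = 31.
Check: 31·(2·31 − 1) = 1891. ✓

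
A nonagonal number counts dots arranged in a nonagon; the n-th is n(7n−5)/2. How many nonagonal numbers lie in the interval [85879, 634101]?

270

The n-th nonagonal number is n(7n−5)/2.
Smallest index with value ≥ 85879: n = 157 (giving 85879).
Largest index with value ≤ 634101: n = 426 (giving 634101).
Indices 157 through 426: 270 terms.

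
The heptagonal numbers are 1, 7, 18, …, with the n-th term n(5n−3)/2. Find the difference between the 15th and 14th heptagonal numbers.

71

Consecutive heptagonal numbers differ by 5n − 4: here 5·15 − 4 = 71.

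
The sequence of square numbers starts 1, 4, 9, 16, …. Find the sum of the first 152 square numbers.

Σ_{i=1}^{152} i² = 152·153·305/6 = 1182180.

1182180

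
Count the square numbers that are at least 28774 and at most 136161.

200

The n-th square number is n².
Smallest index with value ≥ 28774: n = 170 (giving 28900).
Largest index with value ≤ 136161: n = 369 (giving 136161).
Indices 170 through 369: 200 terms.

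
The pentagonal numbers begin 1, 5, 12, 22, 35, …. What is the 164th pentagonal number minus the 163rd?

490

Consecutive pentagonal numbers differ by 3n − 2: here 3·164 − 2 = 490.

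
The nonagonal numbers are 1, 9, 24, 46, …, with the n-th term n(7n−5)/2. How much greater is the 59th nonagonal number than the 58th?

407

Consecutive nonagonal numbers differ by 7n − 6: here 7·59 − 6 = 407.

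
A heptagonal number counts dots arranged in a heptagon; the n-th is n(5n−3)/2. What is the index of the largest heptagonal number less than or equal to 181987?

Solve n(5n−3)/2 ≤ 181987 for integer n.
n = 270 gives 181845 ≤ 181987, while n = 271 gives 183196 > 181987; so the answer is index 270.

270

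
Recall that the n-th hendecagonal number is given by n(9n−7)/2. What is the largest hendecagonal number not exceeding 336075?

Solve n(9n−7)/2 ≤ 336075 for integer n.
n = 273 gives 334425 ≤ 336075, while n = 274 gives 336883 > 336075; so the answer is 334425.

334425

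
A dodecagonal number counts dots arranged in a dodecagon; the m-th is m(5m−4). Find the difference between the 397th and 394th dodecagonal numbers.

11853

397·(5·397 − 4) = 786457 and 394·(5·394 − 4) = 774604.
Difference: 786457 − 774604 = 11853.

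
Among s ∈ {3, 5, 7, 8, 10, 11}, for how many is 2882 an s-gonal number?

1

s = 3: P(3, 75) = 2850 and P(3, 76) = 2926; 2882 is not s-gonal.
s = 5: P(5, 44) = 2882. ✓
s = 7: P(7, 34) = 2839 and P(7, 35) = 3010; 2882 is not s-gonal.
s = 8: P(8, 31) = 2821 and P(8, 32) = 3008; 2882 is not s-gonal.
s = 10: P(10, 27) = 2835 and P(10, 28) = 3052; 2882 is not s-gonal.
s = 11: P(11, 25) = 2725 and P(11, 26) = 2951; 2882 is not s-gonal.
Hits: s ∈ {5} → 1.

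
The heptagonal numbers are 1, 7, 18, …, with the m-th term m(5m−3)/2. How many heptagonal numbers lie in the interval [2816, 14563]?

43

The n-th heptagonal number is n(5n−3)/2.
Smallest index with value ≥ 2816: n = 34 (giving 2839).
Largest index with value ≤ 14563: n = 76 (giving 14326).
Indices 34 through 76: 43 terms.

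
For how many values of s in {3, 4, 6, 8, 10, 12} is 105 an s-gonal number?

s = 3: P(3, 14) = 105. ✓
s = 4: P(4, 10) = 100 and P(4, 11) = 121; 105 is not s-gonal.
s = 6: P(6, 7) = 91 and P(6, 8) = 120; 105 is not s-gonal.
s = 8: P(8, 6) = 96 and P(8, 7) = 133; 105 is not s-gonal.
s = 10: P(10, 5) = 85 and P(10, 6) = 126; 105 is not s-gonal.
s = 12: P(12, 5) = 105. ✓
Hits: s ∈ {3, 12} → 2.

2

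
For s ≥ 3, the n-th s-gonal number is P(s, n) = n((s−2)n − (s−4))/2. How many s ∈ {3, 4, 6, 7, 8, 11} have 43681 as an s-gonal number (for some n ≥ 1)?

s = 3: P(3, 295) = 43660 and P(3, 296) = 43956; 43681 is not s-gonal.
s = 4: P(4, 209) = 43681. ✓
s = 6: P(6, 148) = 43660 and P(6, 149) = 44253; 43681 is not s-gonal.
s = 7: P(7, 132) = 43362 and P(7, 133) = 44023; 43681 is not s-gonal.
s = 8: P(8, 121) = 43681. ✓
s = 11: P(11, 98) = 42875 and P(11, 99) = 43758; 43681 is not s-gonal.
Hits: s ∈ {4, 8} → 2.

2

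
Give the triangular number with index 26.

26·27/2 = 702/2 = 351.

351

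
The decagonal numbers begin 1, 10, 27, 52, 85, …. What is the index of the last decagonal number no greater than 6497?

40

Solve n(4n−3) ≤ 6497 for integer n.
n = 40 gives 6280 ≤ 6497, while n = 41 gives 6601 > 6497; so the answer is index 40.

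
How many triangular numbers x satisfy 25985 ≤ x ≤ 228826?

449

The n-th triangular number is n(n+1)/2.
Smallest index with value ≥ 25985: n = 228 (giving 26106).
Largest index with value ≤ 228826: n = 676 (giving 228826).
Indices 228 through 676: 449 terms.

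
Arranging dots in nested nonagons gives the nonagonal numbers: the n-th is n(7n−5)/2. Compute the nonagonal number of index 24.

1956

The 24th nonagonal number is n(7n−5)/2 with n = 24.
24·(7·24 − 5)/2 = 24·163/2 = 1956.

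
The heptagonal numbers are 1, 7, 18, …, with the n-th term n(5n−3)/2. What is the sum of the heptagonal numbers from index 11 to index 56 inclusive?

147016

Σ i(5i−3)/2 = (5Σi² − 3Σi) / 2 over i = 11..56.
Σi = 1596 − 55 = 1541 and Σi² = 60116 − 385 = 59731.
(5·59731 − 3·1541) / 2 = 294032/2 = 147016.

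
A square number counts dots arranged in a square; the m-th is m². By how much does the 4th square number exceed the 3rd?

n² − (n−1)² = 2n − 1, so 4² − 3² = 2·4 − 1 = 7.

7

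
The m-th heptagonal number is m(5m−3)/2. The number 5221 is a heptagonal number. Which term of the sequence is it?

46

Set n(5n−3)/2 = 5221, giving 5n² − 3n − 10442 = 0.
So n = (3 + 457) / 10 = 460/10 = 46.
Check: 46·(5·46 − 3)/2 = 5221. ✓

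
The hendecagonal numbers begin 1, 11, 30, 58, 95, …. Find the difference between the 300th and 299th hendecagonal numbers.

Consecutive hendecagonal numbers differ by 9n − 8: here 9·300 − 8 = 2692.

2692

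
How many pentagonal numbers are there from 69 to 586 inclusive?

13

The n-th pentagonal number is n(3n−1)/2.
Smallest index with value ≥ 69: n = 7 (giving 70).
Largest index with value ≤ 586: n = 19 (giving 532).
Indices 7 through 19: 13 terms.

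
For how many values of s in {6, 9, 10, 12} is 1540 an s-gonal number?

s = 6: P(6, 28) = 1540. ✓
s = 9: P(9, 21) = 1491 and P(9, 22) = 1639; 1540 is not s-gonal.
s = 10: P(10, 20) = 1540. ✓
s = 12: P(12, 17) = 1377 and P(12, 18) = 1548; 1540 is not s-gonal.
Hits: s ∈ {6, 10} → 2.

2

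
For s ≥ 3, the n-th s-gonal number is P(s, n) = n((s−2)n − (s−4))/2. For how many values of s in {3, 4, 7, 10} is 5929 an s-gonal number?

s = 3: P(3, 108) = 5886 and P(3, 109) = 5995; 5929 is not s-gonal.
s = 4: P(4, 77) = 5929. ✓
s = 7: P(7, 49) = 5929. ✓
s = 10: P(10, 38) = 5662 and P(10, 39) = 5967; 5929 is not s-gonal.
Hits: s ∈ {4, 7} → 2.

2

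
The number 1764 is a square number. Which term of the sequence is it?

42

We need n² = 1764, so n = √1764 = 42.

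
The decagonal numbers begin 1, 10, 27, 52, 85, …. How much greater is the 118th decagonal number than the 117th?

937

Consecutive decagonal numbers differ by 8n − 7: here 8·118 − 7 = 937.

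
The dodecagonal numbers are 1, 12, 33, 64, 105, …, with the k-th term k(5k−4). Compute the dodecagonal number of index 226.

254476

226·(5·226 − 4) = 226·1126 = 254476.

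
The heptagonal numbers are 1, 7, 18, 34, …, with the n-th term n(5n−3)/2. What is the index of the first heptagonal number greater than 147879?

244

Solve n(5n−3)/2 > 147879 for integer n.
The largest n with value ≤ 147879 is 243 (since 147258 ≤ 147879 < 148474), so the first above is n = 244, value 148474.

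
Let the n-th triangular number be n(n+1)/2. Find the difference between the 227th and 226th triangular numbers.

Consecutive triangular numbers differ by n: T_{227} − T_{226} = 227.

227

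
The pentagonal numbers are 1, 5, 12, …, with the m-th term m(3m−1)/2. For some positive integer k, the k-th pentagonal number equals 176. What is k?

Set n(3n−1)/2 = 176, giving 3n² − n − 352 = 0.
So n = (1 + 65) / 6 = 66/6 = 11.

11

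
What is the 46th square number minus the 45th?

n² − (n−1)² = 2n − 1, so 46² − 45² = 2·46 − 1 = 91.

91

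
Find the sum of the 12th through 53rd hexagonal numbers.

Σ i(2i−1) = 2Σi² − Σi over i = 12..53.
Σi = 1431 − 66 = 1365 and Σi² = 51039 − 506 = 50533.
2·50533 − 1·1365 = 99701.

99701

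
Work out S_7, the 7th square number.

49

The 7th square number is n² with n = 7.
7² = 49.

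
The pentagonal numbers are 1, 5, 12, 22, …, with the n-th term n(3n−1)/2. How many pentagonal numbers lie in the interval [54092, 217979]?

191

The n-th pentagonal number is n(3n−1)/2.
Smallest index with value ≥ 54092: n = 191 (giving 54626).
Largest index with value ≤ 217979: n = 381 (giving 217551).
Indices 191 through 381: 191 terms.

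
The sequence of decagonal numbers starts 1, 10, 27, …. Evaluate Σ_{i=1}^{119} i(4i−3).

2253860

Σ i(4i−3) = 4Σi² − 3Σi over i = 1..119.
Σi = 7140 and Σi² = 568820.
4·568820 − 3·7140 = 2253860.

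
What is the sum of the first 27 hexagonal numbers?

13482

Σ i(2i−1) = 2Σi² − Σi over i = 1..27.
Σi = 378 and Σi² = 6930.
2·6930 − 1·378 = 13482.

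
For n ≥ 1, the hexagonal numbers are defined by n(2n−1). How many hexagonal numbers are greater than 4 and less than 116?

6

The n-th hexagonal number is n(2n−1).
Smallest index with value > 4: n = 2 (giving 6).
Largest index with value < 116: n = 7 (giving 91).
Indices 2 through 7: 6 terms.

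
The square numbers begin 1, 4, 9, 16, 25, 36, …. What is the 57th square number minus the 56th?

n² − (n−1)² = 2n − 1, so 57² − 56² = 2·57 − 1 = 113.

113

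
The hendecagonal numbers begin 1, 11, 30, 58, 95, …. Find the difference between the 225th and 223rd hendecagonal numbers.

225·(9·225 − 7)/2 = 227025 and 223·(9·223 − 7)/2 = 223000.
Difference: 227025 − 223000 = 4025.

4025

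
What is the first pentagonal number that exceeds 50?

51

Solve n(3n−1)/2 > 50 for integer n.
The largest n with value ≤ 50 is 5 (since 35 ≤ 50 < 51), so the first above is n = 6, value 51.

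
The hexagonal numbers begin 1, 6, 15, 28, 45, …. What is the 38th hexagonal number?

The 38th hexagonal number is n(2n−1) with n = 38.
38·(2·38 − 1) = 38·75 = 2850.

2850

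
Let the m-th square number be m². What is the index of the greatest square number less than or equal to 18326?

135

Solve n² ≤ 18326 for integer n.
n = 135 gives 18225 ≤ 18326, while n = 136 gives 18496 > 18326; so the answer is index 135.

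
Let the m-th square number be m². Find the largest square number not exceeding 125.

Solve n² ≤ 125 for integer n.
n = 11 gives 121 ≤ 125, while n = 12 gives 144 > 125; so the answer is 121.

121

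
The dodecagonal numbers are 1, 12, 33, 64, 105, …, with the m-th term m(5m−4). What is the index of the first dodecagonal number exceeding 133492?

Solve n(5n−4) > 133492 for integer n.
The largest n with value ≤ 133492 is 163 (since 132193 ≤ 133492 < 133824), so the first above is n = 164, value 133824.

164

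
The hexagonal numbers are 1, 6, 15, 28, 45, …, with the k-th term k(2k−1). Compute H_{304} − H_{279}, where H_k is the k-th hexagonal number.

304·(2·304 − 1) = 184528 and 279·(2·279 − 1) = 155403.
Difference: 184528 − 155403 = 29125.

29125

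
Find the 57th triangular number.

1653

57·58/2 = 3306/2 = 1653.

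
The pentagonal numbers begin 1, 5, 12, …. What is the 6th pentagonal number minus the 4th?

6·(3·6 − 1)/2 = 51 and 4·(3·4 − 1)/2 = 22.
Difference: 51 − 22 = 29.

29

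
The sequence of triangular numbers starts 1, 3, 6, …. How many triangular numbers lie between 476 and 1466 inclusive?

The n-th triangular number is n(n+1)/2.
Smallest index with value ≥ 476: n = 31 (giving 496).
Largest index with value ≤ 1466: n = 53 (giving 1431).
Indices 31 through 53: 23 terms.

23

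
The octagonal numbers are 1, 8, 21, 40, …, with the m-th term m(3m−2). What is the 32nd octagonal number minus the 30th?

32·(3·32 − 2) = 3008 and 30·(3·30 − 2) = 2640.
Difference: 3008 − 2640 = 368.

368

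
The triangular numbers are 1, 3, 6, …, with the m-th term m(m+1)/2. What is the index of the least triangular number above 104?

14

Solve n(n+1)/2 > 104 for integer n.
The largest n with value ≤ 104 is 13 (since 91 ≤ 104 < 105), so the first above is n = 14, value 105.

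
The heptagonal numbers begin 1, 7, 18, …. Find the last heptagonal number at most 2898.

Solve n(5n−3)/2 ≤ 2898 for integer n.
n = 34 gives 2839 ≤ 2898, while n = 35 gives 3010 > 2898; so the answer is 2839.

2839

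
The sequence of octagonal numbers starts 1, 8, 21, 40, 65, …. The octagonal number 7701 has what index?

Set n(3n−2) = 7701, giving 3n² − 2n − 7701 = 0.
So n = (2 + 304) / 6 = 306/6 = 51.

51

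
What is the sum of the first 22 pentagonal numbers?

Σ i(3i−1)/2 = (3Σi² − Σi) / 2 over i = 1..22.
Σi = 253 and Σi² = 3795.
(3·3795 − 1·253) / 2 = 11132/2 = 5566.

5566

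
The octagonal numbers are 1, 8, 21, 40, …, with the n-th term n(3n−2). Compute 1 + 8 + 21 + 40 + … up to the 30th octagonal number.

Σ i(3i−2) = 3Σi² − 2Σi over i = 1..30.
Σi = 465 and Σi² = 9455.
3·9455 − 2·465 = 27435.

27435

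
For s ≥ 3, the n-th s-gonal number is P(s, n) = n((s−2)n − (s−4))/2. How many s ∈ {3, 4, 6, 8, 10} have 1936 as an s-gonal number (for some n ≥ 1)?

s = 3: P(3, 61) = 1891 and P(3, 62) = 1953; 1936 is not s-gonal.
s = 4: P(4, 44) = 1936. ✓
s = 6: P(6, 31) = 1891 and P(6, 32) = 2016; 1936 is not s-gonal.
s = 8: P(8, 25) = 1825 and P(8, 26) = 1976; 1936 is not s-gonal.
s = 10: P(10, 22) = 1870 and P(10, 23) = 2047; 1936 is not s-gonal.
Hits: s ∈ {4} → 1.

1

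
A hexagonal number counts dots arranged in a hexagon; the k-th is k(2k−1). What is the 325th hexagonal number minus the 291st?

41854

325·(2·325 − 1) = 210925 and 291·(2·291 − 1) = 169071.
Difference: 210925 − 169071 = 41854.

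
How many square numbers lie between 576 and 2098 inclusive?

22

The n-th square number is n².
Smallest index with value ≥ 576: n = 24 (giving 576).
Largest index with value ≤ 2098: n = 45 (giving 2025).
Indices 24 through 45: 22 terms.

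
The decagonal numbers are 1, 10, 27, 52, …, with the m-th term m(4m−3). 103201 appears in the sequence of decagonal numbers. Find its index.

161

Set n(4n−3) = 103201, giving 4n² − 3n − 103201 = 0.
So n = (3 + 1285) / 8 = 1288/8 = 161.
Check: 161·(4·161 − 3) = 103201. ✓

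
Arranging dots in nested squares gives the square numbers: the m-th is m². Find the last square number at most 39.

Solve n² ≤ 39 for integer n.
n = 6 gives 36 ≤ 39, while n = 7 gives 49 > 39; so the answer is 36.

36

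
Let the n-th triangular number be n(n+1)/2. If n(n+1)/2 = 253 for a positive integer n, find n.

Set n(n+1)/2 = 253, giving n² + n − 506 = 0.
The discriminant is 1 + 8·253 = 2025, and √2025 = 45.
So n = (-1 + 45) / 2 = 44/2 = 22.
Check: 22·23/2 = 253. ✓

22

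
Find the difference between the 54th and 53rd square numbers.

107

n² − (n−1)² = 2n − 1, so 54² − 53² = 2·54 − 1 = 107.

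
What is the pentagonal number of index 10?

The 10th pentagonal number is n(3n−1)/2 with n = 10.
10·(3·10 − 1)/2 = 10·29/2 = 145.

145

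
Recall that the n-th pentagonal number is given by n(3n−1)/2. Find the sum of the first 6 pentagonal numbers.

Σ i(3i−1)/2 = (3Σi² − Σi) / 2 over i = 1..6.
Σi = 21 and Σi² = 91.
(3·91 − 1·21) / 2 = 252/2 = 126.

126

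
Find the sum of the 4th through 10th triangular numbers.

210

Σ i(i+1)/2 = (Σi² + Σi) / 2 over i = 4..10.
Σi = 55 − 6 = 49 and Σi² = 385 − 14 = 371.
(1·371 + 1·49) / 2 = 420/2 = 210.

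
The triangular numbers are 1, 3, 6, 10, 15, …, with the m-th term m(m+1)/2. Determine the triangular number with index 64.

2080

The 64th triangular number is n(n+1)/2 with n = 64.
64·65/2 = 4160/2 = 2080.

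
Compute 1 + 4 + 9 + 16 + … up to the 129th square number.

723905

Σ_{i=1}^{129} i² = 129·130·259/6 = 723905.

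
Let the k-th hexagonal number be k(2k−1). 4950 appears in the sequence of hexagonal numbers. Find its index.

50

Set n(2n−1) = 4950, giving 2n² − n − 4950 = 0.
So n = (1 + 199) / 4 = 200/4 = 50.
Check: 50·(2·50 − 1) = 4950. ✓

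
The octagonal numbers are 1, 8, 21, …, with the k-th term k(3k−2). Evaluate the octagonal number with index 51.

7701

51·(3·51 − 2) = 51·151 = 7701.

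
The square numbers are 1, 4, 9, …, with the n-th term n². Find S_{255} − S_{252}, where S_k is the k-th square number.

1521

255² = 65025 and 252² = 63504.
Difference: 65025 − 63504 = 1521.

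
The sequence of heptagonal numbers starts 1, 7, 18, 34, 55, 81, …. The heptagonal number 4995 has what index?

45

Set n(5n−3)/2 = 4995, giving 5n² − 3n − 9990 = 0.
The discriminant is 9 + 40·4995 = 199809, and √199809 = 447.
So n = (3 + 447) / 10 = 450/10 = 45.
Check: 45·(5·45 − 3)/2 = 4995. ✓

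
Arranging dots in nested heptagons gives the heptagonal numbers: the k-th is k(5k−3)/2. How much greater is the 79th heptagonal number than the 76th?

79·(5·79 − 3)/2 = 15484 and 76·(5·76 − 3)/2 = 14326.
Difference: 15484 − 14326 = 1158.

1158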